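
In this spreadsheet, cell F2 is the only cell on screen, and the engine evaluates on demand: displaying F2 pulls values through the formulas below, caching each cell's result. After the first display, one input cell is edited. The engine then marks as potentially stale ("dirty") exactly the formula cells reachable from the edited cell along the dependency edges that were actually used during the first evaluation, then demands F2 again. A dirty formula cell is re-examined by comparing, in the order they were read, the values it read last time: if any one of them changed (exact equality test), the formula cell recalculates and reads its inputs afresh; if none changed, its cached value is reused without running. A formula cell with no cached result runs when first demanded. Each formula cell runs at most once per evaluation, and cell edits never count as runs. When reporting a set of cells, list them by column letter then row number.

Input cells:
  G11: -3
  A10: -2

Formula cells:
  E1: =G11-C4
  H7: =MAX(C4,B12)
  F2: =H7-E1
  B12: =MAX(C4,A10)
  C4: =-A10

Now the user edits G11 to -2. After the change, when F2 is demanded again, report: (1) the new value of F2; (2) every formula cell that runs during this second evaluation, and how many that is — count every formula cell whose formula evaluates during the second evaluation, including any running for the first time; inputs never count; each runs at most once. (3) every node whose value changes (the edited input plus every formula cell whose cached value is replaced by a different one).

Initial pass — values computed on the first demand:
  C4 = -(-2) = 2
  B12 = MAX(2, -2) = 2
  E1 = -3 - 2 = -5
  H7 = MAX(2, 2) = 2
  F2 = 2 - -5 = 7

Second demand — change propagation:
  E1: re-runs because G11 -3->-2; new result -4.
  F2: re-runs because E1 -5->-4; new result 6.

F2 now evaluates to 6.
Run set: E1, F2 (2 run).
Changed values: E1, F2, G11.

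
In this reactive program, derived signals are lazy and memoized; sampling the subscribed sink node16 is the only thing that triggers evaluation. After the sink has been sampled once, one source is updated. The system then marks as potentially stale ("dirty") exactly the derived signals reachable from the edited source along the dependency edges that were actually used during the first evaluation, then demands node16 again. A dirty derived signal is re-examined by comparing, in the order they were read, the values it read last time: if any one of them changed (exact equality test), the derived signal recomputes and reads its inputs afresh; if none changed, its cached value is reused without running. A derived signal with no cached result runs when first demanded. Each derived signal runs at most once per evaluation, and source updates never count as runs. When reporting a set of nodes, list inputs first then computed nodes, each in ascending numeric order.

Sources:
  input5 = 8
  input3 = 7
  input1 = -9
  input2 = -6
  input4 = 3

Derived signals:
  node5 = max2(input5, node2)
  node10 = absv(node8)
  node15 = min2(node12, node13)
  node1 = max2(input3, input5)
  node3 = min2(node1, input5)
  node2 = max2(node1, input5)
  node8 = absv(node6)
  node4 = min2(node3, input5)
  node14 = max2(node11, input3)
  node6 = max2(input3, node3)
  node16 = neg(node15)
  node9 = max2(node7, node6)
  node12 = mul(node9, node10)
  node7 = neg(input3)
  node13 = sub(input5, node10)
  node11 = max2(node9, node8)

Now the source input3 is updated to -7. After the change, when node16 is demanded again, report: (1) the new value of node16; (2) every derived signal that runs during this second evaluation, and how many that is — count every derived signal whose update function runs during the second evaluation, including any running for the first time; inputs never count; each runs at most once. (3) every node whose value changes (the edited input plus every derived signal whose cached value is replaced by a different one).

Demanding node16 again yields 0.
4 derived signals run: node1, node6, node7, node9.
The nodes whose values change: input3, node7.
Note where the cutoff bites: node3 is checked, finds nothing changed, and keeps its cache.

First demand of the output computes:
  node1 = max2(7, 8) = 8
  node3 = min2(8, 8) = 8
  node6 = max2(7, 8) = 8
  node7 = neg(7) = -7
  node8 = absv(8) = 8
  node9 = max2(-7, 8) = 8
  node10 = absv(8) = 8
  node12 = mul(8, 8) = 64
  node13 = sub(8, 8) = 0
  node15 = min2(64, 0) = 0
  node16 = neg(0) = 0

After the edit, cleaning proceeds:
  node1: a read changed (input3 7->-7) — executes, giving 8 — identical to its old value.
  node3: dirty, but its reads are unchanged (node1 unchanged, input5 unchanged); cached 8 stands.
  node6: a read changed (input3 7->-7) — executes, giving 8 — identical to its old value.
  node7: a read changed (input3 7->-7) — executes, giving 7.
  node8: dirty, but its reads are unchanged (node6 unchanged); cached 8 stands.
  node9: a read changed (node7 -7->7) — executes, giving 8 — identical to its old value.
  node10: dirty, but its reads are unchanged (node8 unchanged); cached 8 stands.
  node12: dirty, but its reads are unchanged (node9 unchanged, node10 unchanged); cached 64 stands.
  node13: dirty, but its reads are unchanged (input5 unchanged, node10 unchanged); cached 0 stands.
  node15: dirty, but its reads are unchanged (node12 unchanged, node13 unchanged); cached 0 stands.
  node16: dirty, but its reads are unchanged (node15 unchanged); cached 0 stands.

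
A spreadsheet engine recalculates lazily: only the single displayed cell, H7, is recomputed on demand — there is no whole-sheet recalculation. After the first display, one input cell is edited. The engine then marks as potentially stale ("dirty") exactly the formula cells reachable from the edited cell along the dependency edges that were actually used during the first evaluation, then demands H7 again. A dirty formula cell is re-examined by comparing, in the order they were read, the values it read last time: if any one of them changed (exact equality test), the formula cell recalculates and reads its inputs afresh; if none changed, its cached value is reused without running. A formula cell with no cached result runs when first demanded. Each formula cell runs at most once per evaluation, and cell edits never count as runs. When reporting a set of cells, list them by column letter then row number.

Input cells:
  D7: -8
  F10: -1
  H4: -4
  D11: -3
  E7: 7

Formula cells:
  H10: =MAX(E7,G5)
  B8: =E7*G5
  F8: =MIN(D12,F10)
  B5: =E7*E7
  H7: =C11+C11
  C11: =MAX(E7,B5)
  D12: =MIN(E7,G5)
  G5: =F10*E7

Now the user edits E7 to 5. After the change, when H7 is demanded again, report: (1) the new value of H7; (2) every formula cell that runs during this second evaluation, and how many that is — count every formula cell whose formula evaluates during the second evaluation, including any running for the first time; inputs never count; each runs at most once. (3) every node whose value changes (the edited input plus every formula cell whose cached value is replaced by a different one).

New value of H7: 50.
Formula cells that run: B5, C11, H7 — 3 in total.
Values that change: B5, C11, E7, H7.

First evaluation (everything demanded from the output):
  B5 = 7 * 7 = 49
  C11 = MAX(7, 49) = 49
  H7 = 49 + 49 = 98

Propagation after the edit:
  B5: runs — E7 7->5; E7 7->5; result 25.
  C11: runs — E7 7->5; B5 49->25; result 25.
  H7: runs — C11 49->25; C11 49->25; result 50.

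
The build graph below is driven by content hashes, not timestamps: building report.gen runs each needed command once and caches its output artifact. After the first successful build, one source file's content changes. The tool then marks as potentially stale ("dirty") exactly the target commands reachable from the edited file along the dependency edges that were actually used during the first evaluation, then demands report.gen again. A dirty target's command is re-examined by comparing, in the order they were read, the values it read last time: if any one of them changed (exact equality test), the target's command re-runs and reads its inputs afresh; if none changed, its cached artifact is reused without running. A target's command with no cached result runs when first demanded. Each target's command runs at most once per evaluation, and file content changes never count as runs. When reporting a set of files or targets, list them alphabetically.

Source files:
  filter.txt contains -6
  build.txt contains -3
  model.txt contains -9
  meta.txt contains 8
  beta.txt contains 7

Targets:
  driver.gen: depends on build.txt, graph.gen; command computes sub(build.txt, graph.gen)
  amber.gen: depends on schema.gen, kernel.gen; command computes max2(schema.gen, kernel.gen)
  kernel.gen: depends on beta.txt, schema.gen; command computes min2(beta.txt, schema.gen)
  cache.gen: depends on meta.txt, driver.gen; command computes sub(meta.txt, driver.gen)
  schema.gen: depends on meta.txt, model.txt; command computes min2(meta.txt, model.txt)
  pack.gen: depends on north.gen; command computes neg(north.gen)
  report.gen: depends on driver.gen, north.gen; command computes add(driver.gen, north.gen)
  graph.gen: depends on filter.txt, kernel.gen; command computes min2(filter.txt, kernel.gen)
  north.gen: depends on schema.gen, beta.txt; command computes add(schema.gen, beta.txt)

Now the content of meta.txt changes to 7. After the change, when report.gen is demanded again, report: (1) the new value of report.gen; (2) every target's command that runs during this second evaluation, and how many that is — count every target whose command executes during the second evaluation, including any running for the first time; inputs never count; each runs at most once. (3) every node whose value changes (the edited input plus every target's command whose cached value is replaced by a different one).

Initial pass — values computed on the first demand:
  schema.gen = min2(8, -9) = -9
  kernel.gen = min2(7, -9) = -9
  graph.gen = min2(-6, -9) = -9
  driver.gen = sub(-3, -9) = 6
  north.gen = add(-9, 7) = -2
  report.gen = add(6, -2) = 4

Second demand — change propagation:
  schema.gen: re-runs because meta.txt 8->7; new result -9 (unchanged).
  kernel.gen: re-examined; everything it read last time is the same (beta.txt unchanged, schema.gen unchanged) — cache -9 kept, no run.
  graph.gen: re-examined; everything it read last time is the same (filter.txt unchanged, kernel.gen unchanged) — cache -9 kept, no run.
  driver.gen: re-examined; everything it read last time is the same (build.txt unchanged, graph.gen unchanged) — cache 6 kept, no run.
  north.gen: re-examined; everything it read last time is the same (schema.gen unchanged, beta.txt unchanged) — cache -2 kept, no run.
  report.gen: re-examined; everything it read last time is the same (driver.gen unchanged, north.gen unchanged) — cache 4 kept, no run.

The important point: schema.gen recomputes to an identical value, and the output ends up unchanged.

report.gen now evaluates to 4.
Run set: schema.gen (1 run).
Changed values: meta.txt.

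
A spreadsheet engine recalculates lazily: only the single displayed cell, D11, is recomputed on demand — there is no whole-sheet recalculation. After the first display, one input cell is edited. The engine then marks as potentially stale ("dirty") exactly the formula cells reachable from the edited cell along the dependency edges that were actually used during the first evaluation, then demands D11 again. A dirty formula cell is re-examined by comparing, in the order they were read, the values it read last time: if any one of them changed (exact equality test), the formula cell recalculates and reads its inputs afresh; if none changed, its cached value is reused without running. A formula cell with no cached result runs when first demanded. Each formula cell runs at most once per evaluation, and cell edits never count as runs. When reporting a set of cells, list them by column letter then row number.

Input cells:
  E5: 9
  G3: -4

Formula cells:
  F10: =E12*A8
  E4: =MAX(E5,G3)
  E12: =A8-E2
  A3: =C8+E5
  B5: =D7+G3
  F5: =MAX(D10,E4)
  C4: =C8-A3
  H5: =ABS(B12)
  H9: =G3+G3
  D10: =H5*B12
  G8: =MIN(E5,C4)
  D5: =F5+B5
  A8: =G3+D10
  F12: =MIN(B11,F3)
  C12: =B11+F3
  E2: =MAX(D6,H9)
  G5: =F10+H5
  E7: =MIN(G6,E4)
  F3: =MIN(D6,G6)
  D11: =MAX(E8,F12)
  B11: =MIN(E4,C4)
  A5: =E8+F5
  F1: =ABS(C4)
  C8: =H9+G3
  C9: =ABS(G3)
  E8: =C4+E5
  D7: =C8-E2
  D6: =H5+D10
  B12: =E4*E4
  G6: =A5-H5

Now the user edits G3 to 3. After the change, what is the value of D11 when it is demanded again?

First evaluation (everything demanded from the output):
  E4 = MAX(9, -4) = 9
  B12 = 9 * 9 = 81
  H5 = ABS(81) = 81
  D10 = 81 * 81 = 6561
  D6 = 81 + 6561 = 6642
  F5 = MAX(6561, 9) = 6561
  H9 = -4 + -4 = -8
  C8 = -8 + -4 = -12
  A3 = -12 + 9 = -3
  C4 = -12 - -3 = -9
  B11 = MIN(9, -9) = -9
  E8 = -9 + 9 = 0
  A5 = 0 + 6561 = 6561
  G6 = 6561 - 81 = 6480
  F3 = MIN(6642, 6480) = 6480
  F12 = MIN(-9, 6480) = -9
  D11 = MAX(0, -9) = 0

Propagation after the edit:
  E4: runs — G3 -4->3; result 9 (same value as before).
  B12: checked — values it read are unchanged (E4 unchanged, E4 unchanged); reused cached 81 without running.
  H5: checked — values it read are unchanged (B12 unchanged); reused cached 81 without running.
  D10: checked — values it read are unchanged (H5 unchanged, B12 unchanged); reused cached 6561 without running.
  D6: checked — values it read are unchanged (H5 unchanged, D10 unchanged); reused cached 6642 without running.
  F5: checked — values it read are unchanged (D10 unchanged, E4 unchanged); reused cached 6561 without running.
  H9: runs — G3 -4->3; G3 -4->3; result 6.
  C8: runs — H9 -8->6; G3 -4->3; result 9.
  A3: runs — C8 -12->9; result 18.
  C4: runs — C8 -12->9; A3 -3->18; result -9 (same value as before).
  B11: checked — values it read are unchanged (E4 unchanged, C4 unchanged); reused cached -9 without running.
  E8: checked — values it read are unchanged (C4 unchanged, E5 unchanged); reused cached 0 without running.
  A5: checked — values it read are unchanged (E8 unchanged, F5 unchanged); reused cached 6561 without running.
  G6: checked — values it read are unchanged (A5 unchanged, H5 unchanged); reused cached 6480 without running.
  F3: checked — values it read are unchanged (D6 unchanged, G6 unchanged); reused cached 6480 without running.
  F12: checked — values it read are unchanged (B11 unchanged, F3 unchanged); reused cached -9 without running.
  D11: checked — values it read are unchanged (E8 unchanged, F12 unchanged); reused cached 0 without running.

Key observation: the cutoff stops propagation at B12 — its inputs' values are unchanged, so it reuses its cache.

New value of D11: 0.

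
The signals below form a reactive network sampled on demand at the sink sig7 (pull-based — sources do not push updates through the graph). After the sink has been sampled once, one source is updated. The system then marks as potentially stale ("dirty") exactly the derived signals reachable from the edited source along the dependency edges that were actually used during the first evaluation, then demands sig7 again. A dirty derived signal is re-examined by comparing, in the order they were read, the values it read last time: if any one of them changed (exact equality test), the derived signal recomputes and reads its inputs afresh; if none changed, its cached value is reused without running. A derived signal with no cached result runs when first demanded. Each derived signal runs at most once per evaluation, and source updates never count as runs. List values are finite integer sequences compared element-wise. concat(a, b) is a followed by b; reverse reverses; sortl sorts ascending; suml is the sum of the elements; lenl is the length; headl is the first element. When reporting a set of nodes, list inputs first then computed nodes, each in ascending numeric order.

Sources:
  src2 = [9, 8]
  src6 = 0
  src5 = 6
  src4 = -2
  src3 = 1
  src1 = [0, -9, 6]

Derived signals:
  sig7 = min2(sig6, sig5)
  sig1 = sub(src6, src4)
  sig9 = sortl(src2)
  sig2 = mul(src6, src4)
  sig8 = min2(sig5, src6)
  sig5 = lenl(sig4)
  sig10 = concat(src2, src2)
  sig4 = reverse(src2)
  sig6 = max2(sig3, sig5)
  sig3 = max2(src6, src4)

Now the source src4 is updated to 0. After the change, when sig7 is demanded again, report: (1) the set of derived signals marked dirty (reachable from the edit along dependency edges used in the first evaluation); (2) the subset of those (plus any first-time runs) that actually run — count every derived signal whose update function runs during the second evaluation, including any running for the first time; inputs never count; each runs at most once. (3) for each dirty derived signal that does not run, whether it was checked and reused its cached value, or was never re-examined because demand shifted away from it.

Dirty set: sig3, sig6, sig7.
Run set: sig3 (1 run).
Re-examined without running (cache reused): sig6, sig7.
The important point: sig3 recomputes to an identical value, and the output ends up unchanged.

Initial pass — values computed on the first demand:
  sig3 = max2(0, -2) = 0
  sig4 = reverse([9, 8]) = [8, 9]
  sig5 = lenl([8, 9]) = 2
  sig6 = max2(0, 2) = 2
  sig7 = min2(2, 2) = 2

Second demand — change propagation:
  sig3: re-runs because src4 -2->0; new result 0 (unchanged).
  sig6: re-examined; everything it read last time is the same (sig3 unchanged, sig5 unchanged) — cache 2 kept, no run.
  sig7: re-examined; everything it read last time is the same (sig6 unchanged, sig5 unchanged) — cache 2 kept, no run.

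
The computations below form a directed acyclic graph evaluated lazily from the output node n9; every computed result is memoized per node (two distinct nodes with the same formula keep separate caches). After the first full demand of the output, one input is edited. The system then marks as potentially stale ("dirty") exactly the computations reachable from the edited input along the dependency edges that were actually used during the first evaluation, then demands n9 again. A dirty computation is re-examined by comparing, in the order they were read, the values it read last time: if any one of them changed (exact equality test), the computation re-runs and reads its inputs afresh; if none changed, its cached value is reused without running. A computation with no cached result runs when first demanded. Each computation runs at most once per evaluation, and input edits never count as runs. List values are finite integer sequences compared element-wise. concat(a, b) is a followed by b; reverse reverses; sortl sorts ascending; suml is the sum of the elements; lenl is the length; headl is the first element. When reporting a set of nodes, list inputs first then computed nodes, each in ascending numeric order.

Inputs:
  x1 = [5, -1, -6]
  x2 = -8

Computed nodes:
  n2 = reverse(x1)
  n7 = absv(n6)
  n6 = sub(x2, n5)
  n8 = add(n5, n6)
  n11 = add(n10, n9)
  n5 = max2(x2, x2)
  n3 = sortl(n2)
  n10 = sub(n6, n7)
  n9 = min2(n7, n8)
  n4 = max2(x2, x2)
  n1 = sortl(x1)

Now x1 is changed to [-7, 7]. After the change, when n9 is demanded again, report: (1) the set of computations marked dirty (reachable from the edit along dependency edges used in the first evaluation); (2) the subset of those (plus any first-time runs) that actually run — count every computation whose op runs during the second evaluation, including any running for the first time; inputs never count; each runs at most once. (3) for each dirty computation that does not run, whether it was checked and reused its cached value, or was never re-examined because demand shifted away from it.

First demand of the output computes:
  n5 = max2(-8, -8) = -8
  n6 = sub(-8, -8) = 0
  n7 = absv(0) = 0
  n8 = add(-8, 0) = -8
  n9 = min2(0, -8) = -8

After the edit, cleaning proceeds:
  x1 only reaches undemanded nodes; the second demand re-runs nothing.

Note the shortcut — x1 feeds only undemanded nodes, so no recomputation happens.

The edit dirties: none.
0 computations run: none.
No dirty computation escaped a run.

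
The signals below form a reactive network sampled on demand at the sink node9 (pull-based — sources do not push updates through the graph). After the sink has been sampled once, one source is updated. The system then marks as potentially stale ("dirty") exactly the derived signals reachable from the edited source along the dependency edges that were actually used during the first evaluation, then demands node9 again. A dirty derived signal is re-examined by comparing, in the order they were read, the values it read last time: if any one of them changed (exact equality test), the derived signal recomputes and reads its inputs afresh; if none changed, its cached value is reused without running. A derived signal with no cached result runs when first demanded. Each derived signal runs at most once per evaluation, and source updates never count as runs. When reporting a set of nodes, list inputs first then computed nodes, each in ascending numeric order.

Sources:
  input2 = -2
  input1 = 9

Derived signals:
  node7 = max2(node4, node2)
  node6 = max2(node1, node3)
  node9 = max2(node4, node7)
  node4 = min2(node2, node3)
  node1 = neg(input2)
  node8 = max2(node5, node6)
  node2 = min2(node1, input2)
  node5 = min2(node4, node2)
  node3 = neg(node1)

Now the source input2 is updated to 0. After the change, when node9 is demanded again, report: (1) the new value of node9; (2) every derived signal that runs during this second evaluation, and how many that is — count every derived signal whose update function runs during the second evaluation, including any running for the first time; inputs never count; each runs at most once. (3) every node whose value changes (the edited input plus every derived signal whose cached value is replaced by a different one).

Initial pass — values computed on the first demand:
  node1 = neg(-2) = 2
  node2 = min2(2, -2) = -2
  node3 = neg(2) = -2
  node4 = min2(-2, -2) = -2
  node7 = max2(-2, -2) = -2
  node9 = max2(-2, -2) = -2

Second demand — change propagation:
  node1: re-runs because input2 -2->0; new result 0.
  node2: re-runs because node1 2->0; input2 -2->0; new result 0.
  node3: re-runs because node1 2->0; new result 0.
  node4: re-runs because node2 -2->0; node3 -2->0; new result 0.
  node7: re-runs because node4 -2->0; node2 -2->0; new result 0.
  node9: re-runs because node4 -2->0; node7 -2->0; new result 0.

node9 now evaluates to 0.
Run set: node1, node2, node3, node4, node7, node9 (6 run).
Changed values: input2, node1, node2, node3, node4, node7, node9.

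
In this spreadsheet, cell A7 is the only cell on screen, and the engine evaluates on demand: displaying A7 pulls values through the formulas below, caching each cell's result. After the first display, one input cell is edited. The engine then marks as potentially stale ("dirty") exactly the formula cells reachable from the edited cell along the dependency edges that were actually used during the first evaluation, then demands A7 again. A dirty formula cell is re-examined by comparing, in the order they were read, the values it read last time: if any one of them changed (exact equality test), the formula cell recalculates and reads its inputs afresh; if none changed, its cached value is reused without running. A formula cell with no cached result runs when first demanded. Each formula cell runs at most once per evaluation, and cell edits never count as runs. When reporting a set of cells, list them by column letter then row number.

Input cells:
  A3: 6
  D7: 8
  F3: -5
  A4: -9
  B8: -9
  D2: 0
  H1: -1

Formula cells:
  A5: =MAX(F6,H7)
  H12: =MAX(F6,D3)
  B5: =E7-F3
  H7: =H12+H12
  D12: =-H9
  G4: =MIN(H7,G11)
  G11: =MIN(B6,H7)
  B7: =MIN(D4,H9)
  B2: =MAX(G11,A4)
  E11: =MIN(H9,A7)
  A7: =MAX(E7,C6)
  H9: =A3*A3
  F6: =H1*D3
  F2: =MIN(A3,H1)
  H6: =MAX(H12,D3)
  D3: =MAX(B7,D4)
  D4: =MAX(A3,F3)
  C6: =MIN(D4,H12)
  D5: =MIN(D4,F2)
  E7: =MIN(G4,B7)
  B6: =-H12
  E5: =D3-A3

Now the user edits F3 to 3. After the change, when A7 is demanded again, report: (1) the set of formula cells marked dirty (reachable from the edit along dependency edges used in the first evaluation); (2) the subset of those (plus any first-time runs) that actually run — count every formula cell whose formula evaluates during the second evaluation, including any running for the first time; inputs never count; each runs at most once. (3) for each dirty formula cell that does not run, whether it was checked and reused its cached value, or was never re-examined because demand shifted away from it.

Initial pass — values computed on the first demand:
  D4 = MAX(6, -5) = 6
  H9 = 6 * 6 = 36
  B7 = MIN(6, 36) = 6
  D3 = MAX(6, 6) = 6
  F6 = -1 * 6 = -6
  H12 = MAX(-6, 6) = 6
  B6 = -(6) = -6
  C6 = MIN(6, 6) = 6
  H7 = 6 + 6 = 12
  G11 = MIN(-6, 12) = -6
  G4 = MIN(12, -6) = -6
  E7 = MIN(-6, 6) = -6
  A7 = MAX(-6, 6) = 6

Second demand — change propagation:
  D4: re-runs because F3 -5->3; new result 6 (unchanged).
  B7: re-examined; everything it read last time is the same (D4 unchanged, H9 unchanged) — cache 6 kept, no run.
  D3: re-examined; everything it read last time is the same (B7 unchanged, D4 unchanged) — cache 6 kept, no run.
  F6: re-examined; everything it read last time is the same (H1 unchanged, D3 unchanged) — cache -6 kept, no run.
  H12: re-examined; everything it read last time is the same (F6 unchanged, D3 unchanged) — cache 6 kept, no run.
  B6: re-examined; everything it read last time is the same (H12 unchanged) — cache -6 kept, no run.
  C6: re-examined; everything it read last time is the same (D4 unchanged, H12 unchanged) — cache 6 kept, no run.
  H7: re-examined; everything it read last time is the same (H12 unchanged, H12 unchanged) — cache 12 kept, no run.
  G11: re-examined; everything it read last time is the same (B6 unchanged, H7 unchanged) — cache -6 kept, no run.
  G4: re-examined; everything it read last time is the same (H7 unchanged, G11 unchanged) — cache -6 kept, no run.
  E7: re-examined; everything it read last time is the same (G4 unchanged, B7 unchanged) — cache -6 kept, no run.
  A7: re-examined; everything it read last time is the same (E7 unchanged, C6 unchanged) — cache 6 kept, no run.

The important point: D4 recomputes to an identical value, and the output ends up unchanged.

Dirty set: A7, B6, B7, C6, D3, D4, E7, F6, G4, G11, H7, H12.
Run set: D4 (1 run).
Re-examined without running (cache reused): A7, B6, B7, C6, D3, E7, F6, G4, G11, H7, H12.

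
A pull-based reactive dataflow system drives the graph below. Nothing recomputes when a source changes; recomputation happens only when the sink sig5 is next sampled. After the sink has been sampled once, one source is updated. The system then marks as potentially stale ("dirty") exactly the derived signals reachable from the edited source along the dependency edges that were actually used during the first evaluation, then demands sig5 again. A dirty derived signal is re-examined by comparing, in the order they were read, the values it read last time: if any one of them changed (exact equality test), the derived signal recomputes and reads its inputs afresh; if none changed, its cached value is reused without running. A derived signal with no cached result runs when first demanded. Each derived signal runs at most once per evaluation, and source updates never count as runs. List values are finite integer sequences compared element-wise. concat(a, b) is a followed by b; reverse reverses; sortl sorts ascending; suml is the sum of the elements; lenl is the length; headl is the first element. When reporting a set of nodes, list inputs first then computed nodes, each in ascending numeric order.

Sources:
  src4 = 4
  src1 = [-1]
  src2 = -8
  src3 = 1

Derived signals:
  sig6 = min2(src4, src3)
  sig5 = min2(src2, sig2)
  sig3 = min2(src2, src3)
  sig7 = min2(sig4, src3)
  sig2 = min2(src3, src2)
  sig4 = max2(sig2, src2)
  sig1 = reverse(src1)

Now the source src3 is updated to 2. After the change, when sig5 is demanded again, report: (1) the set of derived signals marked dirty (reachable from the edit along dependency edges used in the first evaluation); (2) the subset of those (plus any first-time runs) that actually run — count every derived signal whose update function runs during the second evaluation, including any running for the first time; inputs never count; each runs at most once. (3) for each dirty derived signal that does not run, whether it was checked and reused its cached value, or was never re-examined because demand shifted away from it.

Marked dirty: sig2, sig5.
Derived signals that run: sig2 — 1 in total.
Checked but reused from cache: sig5.
Key observation: the change is absorbed at sig2 — it re-runs but produces the same value, and the output's value is unchanged.

First evaluation (everything demanded from the output):
  sig2 = min2(1, -8) = -8
  sig5 = min2(-8, -8) = -8

Propagation after the edit:
  sig2: runs — src3 1->2; result -8 (same value as before).
  sig5: checked — values it read are unchanged (src2 unchanged, sig2 unchanged); reused cached -8 without running.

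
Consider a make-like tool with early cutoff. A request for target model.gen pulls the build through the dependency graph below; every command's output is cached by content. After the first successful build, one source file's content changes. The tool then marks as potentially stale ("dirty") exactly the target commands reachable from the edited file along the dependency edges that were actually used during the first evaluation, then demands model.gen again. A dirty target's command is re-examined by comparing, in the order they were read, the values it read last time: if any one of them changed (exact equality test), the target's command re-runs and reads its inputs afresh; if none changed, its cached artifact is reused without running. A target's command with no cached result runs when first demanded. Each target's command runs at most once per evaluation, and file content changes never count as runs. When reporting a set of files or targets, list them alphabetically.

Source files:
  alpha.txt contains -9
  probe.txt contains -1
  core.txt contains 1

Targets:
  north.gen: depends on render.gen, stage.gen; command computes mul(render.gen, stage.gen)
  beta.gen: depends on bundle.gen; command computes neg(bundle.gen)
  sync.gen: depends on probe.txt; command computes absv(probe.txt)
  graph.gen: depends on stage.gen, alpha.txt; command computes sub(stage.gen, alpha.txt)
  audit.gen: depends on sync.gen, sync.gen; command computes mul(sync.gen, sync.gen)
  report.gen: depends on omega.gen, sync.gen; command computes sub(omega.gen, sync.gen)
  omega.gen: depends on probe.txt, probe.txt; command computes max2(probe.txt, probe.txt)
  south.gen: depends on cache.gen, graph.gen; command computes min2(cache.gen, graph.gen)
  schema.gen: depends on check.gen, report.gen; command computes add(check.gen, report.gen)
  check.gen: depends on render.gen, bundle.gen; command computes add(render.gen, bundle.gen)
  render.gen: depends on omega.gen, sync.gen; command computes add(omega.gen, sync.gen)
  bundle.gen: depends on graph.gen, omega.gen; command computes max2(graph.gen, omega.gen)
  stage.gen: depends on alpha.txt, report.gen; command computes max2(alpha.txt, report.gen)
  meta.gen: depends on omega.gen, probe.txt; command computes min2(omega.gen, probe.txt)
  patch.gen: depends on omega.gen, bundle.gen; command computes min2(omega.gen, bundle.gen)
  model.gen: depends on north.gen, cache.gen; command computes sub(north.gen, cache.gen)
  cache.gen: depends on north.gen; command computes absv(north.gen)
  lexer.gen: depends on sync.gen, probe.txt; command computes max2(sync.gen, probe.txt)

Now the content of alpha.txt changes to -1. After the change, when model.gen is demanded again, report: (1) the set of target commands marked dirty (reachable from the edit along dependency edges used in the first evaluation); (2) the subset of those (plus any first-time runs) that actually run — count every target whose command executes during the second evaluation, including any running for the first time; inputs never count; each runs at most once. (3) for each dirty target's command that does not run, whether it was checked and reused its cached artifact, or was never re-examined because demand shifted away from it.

First demand of the output computes:
  omega.gen = max2(-1, -1) = -1
  sync.gen = absv(-1) = 1
  render.gen = add(-1, 1) = 0
  report.gen = sub(-1, 1) = -2
  stage.gen = max2(-9, -2) = -2
  north.gen = mul(0, -2) = 0
  cache.gen = absv(0) = 0
  model.gen = sub(0, 0) = 0

After the edit, cleaning proceeds:
  stage.gen: a read changed (alpha.txt -9->-1) — executes, giving -1.
  north.gen: a read changed (stage.gen -2->-1) — executes, giving 0 — identical to its old value.
  cache.gen: dirty, but its reads are unchanged (north.gen unchanged); cached 0 stands.
  model.gen: dirty, but its reads are unchanged (north.gen unchanged, cache.gen unchanged); cached 0 stands.

Note the absorption at north.gen: it re-runs yet its value is the same, leaving the output's value untouched.

The edit dirties: cache.gen, model.gen, north.gen, stage.gen.
2 target commands run: north.gen, stage.gen.
Cache hits after checking: cache.gen, model.gen.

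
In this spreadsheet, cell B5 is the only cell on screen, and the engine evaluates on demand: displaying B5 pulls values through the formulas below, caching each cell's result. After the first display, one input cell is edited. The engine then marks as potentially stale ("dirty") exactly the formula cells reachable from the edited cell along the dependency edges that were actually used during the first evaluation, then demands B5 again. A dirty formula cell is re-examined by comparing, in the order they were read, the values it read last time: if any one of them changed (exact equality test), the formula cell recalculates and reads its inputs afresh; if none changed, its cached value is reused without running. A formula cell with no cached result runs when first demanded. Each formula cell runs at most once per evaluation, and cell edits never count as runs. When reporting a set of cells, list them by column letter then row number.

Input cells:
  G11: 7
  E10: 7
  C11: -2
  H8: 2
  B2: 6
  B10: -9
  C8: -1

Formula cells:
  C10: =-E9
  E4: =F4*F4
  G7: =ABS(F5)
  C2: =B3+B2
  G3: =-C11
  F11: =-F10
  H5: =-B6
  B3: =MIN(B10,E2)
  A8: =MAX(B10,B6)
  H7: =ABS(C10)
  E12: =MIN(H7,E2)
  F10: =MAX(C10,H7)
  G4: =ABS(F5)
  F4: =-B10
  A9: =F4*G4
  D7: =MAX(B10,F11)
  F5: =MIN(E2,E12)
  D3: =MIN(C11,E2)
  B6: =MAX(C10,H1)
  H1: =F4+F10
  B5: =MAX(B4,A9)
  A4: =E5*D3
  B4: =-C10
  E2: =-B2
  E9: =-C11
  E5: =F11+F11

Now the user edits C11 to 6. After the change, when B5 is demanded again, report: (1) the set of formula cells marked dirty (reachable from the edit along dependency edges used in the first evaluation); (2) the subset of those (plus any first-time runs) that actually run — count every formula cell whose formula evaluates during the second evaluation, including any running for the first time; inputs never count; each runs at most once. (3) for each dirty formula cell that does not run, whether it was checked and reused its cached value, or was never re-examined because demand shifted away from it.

Initial pass — values computed on the first demand:
  E2 = -(6) = -6
  E9 = -(-2) = 2
  C10 = -(2) = -2
  B4 = -(-2) = 2
  F4 = -(-9) = 9
  H7 = ABS(-2) = 2
  E12 = MIN(2, -6) = -6
  F5 = MIN(-6, -6) = -6
  G4 = ABS(-6) = 6
  A9 = 9 * 6 = 54
  B5 = MAX(2, 54) = 54

Second demand — change propagation:
  E9: re-runs because C11 -2->6; new result -6.
  C10: re-runs because E9 2->-6; new result 6.
  B4: re-runs because C10 -2->6; new result -6.
  H7: re-runs because C10 -2->6; new result 6.
  E12: re-runs because H7 2->6; new result -6 (unchanged).
  F5: re-examined; everything it read last time is the same (E2 unchanged, E12 unchanged) — cache -6 kept, no run.
  G4: re-examined; everything it read last time is the same (F5 unchanged) — cache 6 kept, no run.
  A9: re-examined; everything it read last time is the same (F4 unchanged, G4 unchanged) — cache 54 kept, no run.
  B5: re-runs because B4 2->-6; new result 54 (unchanged).

The important point: at F5 every value read last time is unchanged, so the dirty flag clears without a run.

Dirty set: A9, B4, B5, C10, E9, E12, F5, G4, H7.
Run set: B4, B5, C10, E9, E12, H7 (6 run).
Re-examined without running (cache reused): A9, F5, G4.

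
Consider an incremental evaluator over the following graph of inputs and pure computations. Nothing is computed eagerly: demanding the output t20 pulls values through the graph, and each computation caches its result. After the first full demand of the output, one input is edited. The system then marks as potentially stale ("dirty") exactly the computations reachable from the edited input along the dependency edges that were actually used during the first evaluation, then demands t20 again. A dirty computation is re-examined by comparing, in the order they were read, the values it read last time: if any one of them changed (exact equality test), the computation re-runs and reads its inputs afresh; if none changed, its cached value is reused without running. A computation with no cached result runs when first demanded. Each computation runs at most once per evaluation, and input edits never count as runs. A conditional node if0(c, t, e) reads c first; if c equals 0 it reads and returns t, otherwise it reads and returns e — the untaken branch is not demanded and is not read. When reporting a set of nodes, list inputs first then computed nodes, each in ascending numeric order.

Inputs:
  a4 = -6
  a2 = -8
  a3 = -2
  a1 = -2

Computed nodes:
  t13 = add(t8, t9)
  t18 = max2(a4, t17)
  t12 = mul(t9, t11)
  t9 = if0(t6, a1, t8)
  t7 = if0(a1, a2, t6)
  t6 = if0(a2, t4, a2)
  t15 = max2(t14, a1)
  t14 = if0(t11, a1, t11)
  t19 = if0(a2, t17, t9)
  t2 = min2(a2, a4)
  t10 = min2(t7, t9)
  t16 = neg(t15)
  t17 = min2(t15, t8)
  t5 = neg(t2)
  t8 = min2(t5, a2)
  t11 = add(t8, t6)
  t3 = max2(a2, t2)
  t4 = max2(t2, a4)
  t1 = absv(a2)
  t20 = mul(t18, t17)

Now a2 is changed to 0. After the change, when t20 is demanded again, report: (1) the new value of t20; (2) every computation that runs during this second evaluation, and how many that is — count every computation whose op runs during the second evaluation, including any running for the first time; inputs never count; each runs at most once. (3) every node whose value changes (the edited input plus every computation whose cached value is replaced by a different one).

t20 now evaluates to 4.
Run set: t2, t4, t5, t6, t8, t11, t14, t15, t17, t18, t20 (11 run).
Changed values: a2, t2, t5, t6, t8, t11, t14, t17, t18, t20.
The important point: the flipped condition pulls in fresh nodes; t4 runs for the first time.

Initial pass — values computed on the first demand:
  t2 = min2(-8, -6) = -8
  t5 = neg(-8) = 8
  t6 = if0(a2=-8 -> else branch a2) = -8
  t8 = min2(8, -8) = -8
  t11 = add(-8, -8) = -16
  t14 = if0(t11=-16 -> else branch t11) = -16
  t15 = max2(-16, -2) = -2
  t17 = min2(-2, -8) = -8
  t18 = max2(-6, -8) = -6
  t20 = mul(-6, -8) = 48

Second demand — change propagation:
  t2: re-runs because a2 -8->0; new result -6.
  t4: newly demanded (no cache) — executes and yields -6.
  t5: re-runs because t2 -8->-6; new result 6.
  t6: re-runs because a2 -8->0; a2 -8->0; new result -6.
  t8: re-runs because t5 8->6; a2 -8->0; new result 0.
  t11: re-runs because t8 -8->0; t6 -8->-6; new result -6.
  t14: re-runs because t11 -16->-6; t11 -16->-6; new result -6.
  t15: re-runs because t14 -16->-6; new result -2 (unchanged).
  t17: re-runs because t8 -8->0; new result -2.
  t18: re-runs because t17 -8->-2; new result -2.
  t20: re-runs because t18 -6->-2; t17 -8->-2; new result 4.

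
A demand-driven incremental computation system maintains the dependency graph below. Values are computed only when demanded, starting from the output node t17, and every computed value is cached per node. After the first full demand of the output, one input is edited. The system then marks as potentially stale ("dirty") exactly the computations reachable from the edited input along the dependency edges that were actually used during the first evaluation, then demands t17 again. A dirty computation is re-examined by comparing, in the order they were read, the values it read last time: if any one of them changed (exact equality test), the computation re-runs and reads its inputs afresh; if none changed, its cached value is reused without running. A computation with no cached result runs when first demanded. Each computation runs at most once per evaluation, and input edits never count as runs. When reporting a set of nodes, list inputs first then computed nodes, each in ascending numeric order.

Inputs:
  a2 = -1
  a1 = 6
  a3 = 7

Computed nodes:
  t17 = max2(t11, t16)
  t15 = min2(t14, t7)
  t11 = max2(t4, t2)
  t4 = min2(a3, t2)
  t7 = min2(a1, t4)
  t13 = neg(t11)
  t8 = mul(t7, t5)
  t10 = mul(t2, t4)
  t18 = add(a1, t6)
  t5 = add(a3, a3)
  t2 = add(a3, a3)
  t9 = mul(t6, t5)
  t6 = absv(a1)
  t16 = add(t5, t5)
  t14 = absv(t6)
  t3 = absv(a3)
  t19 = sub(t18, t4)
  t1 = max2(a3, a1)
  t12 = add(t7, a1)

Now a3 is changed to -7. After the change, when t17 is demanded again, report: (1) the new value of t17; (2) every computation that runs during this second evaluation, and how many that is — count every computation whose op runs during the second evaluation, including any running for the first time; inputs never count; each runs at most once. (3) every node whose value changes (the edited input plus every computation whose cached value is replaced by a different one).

First evaluation (everything demanded from the output):
  t2 = add(7, 7) = 14
  t4 = min2(7, 14) = 7
  t5 = add(7, 7) = 14
  t11 = max2(7, 14) = 14
  t16 = add(14, 14) = 28
  t17 = max2(14, 28) = 28

Propagation after the edit:
  t2: runs — a3 7->-7; a3 7->-7; result -14.
  t4: runs — a3 7->-7; t2 14->-14; result -14.
  t5: runs — a3 7->-7; a3 7->-7; result -14.
  t11: runs — t4 7->-14; t2 14->-14; result -14.
  t16: runs — t5 14->-14; t5 14->-14; result -28.
  t17: runs — t11 14->-14; t16 28->-28; result -14.

New value of t17: -14.
Computations that run: t2, t4, t5, t11, t16, t17 — 6 in total.
Values that change: a3, t2, t4, t5, t11, t16, t17.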